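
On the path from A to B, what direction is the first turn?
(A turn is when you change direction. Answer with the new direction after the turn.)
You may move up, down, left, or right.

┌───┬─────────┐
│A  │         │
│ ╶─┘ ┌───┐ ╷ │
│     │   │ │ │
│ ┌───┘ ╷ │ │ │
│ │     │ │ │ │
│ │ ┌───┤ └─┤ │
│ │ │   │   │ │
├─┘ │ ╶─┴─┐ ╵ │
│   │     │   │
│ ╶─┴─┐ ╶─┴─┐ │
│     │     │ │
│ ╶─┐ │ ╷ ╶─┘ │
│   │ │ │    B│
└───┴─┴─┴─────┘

Directions: down, right, right, up, right, right, right, right, down, down, down, down, down, down
First turn direction: right

Solution:

┌───┬─────────┐
│A  │↱ → → → ↓│
│ ╶─┘ ┌───┐ ╷ │
│↳ → ↑│   │ │↓│
│ ┌───┘ ╷ │ │ │
│ │     │ │ │↓│
│ │ ┌───┤ └─┤ │
│ │ │   │   │↓│
├─┘ │ ╶─┴─┐ ╵ │
│   │     │  ↓│
│ ╶─┴─┐ ╶─┴─┐ │
│     │     │↓│
│ ╶─┐ │ ╷ ╶─┘ │
│   │ │ │    B│
└───┴─┴─┴─────┘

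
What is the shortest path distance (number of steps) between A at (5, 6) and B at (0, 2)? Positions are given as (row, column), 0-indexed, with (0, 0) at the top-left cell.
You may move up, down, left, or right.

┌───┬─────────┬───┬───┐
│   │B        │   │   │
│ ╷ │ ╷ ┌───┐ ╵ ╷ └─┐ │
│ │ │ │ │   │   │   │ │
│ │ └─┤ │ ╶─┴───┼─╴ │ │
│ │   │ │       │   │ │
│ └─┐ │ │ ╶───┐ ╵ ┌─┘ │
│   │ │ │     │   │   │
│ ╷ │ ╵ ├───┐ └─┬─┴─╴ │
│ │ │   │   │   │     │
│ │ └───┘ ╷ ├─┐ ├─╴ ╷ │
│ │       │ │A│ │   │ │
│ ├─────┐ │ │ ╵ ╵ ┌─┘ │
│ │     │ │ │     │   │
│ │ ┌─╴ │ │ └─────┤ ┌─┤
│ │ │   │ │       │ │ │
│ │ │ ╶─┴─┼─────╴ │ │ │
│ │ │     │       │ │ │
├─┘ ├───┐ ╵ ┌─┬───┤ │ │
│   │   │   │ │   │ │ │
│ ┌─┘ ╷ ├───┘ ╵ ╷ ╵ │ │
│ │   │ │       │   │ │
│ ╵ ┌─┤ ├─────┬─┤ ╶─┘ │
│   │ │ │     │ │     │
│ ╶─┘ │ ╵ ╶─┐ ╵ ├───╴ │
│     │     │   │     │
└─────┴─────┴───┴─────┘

Finding path from (5, 6) to (0, 2):
Path: (5,6) → (6,6) → (6,7) → (5,7) → (4,7) → (4,6) → (3,6) → (3,5) → (3,4) → (2,4) → (2,5) → (2,6) → (2,7) → (3,7) → (3,8) → (2,8) → (2,9) → (1,9) → (1,8) → (0,8) → (0,7) → (1,7) → (1,6) → (0,6) → (0,5) → (0,4) → (0,3) → (0,2)
Distance: 27 steps

Solution:

┌───┬─────────┬───┬───┐
│   │B ← ← ← ↰│↓ ↰│   │
│ ╷ │ ╷ ┌───┐ ╵ ╷ └─┐ │
│ │ │ │ │   │↑ ↲│↑ ↰│ │
│ │ └─┤ │ ╶─┴───┼─╴ │ │
│ │   │ │↱ → → ↓│↱ ↑│ │
│ └─┐ │ │ ╶───┐ ╵ ┌─┘ │
│   │ │ │↑ ← ↰│↳ ↑│   │
│ ╷ │ ╵ ├───┐ └─┬─┴─╴ │
│ │ │   │   │↑ ↰│     │
│ │ └───┘ ╷ ├─┐ ├─╴ ╷ │
│ │       │ │A│↑│   │ │
│ ├─────┐ │ │ ╵ ╵ ┌─┘ │
│ │     │ │ │↳ ↑  │   │
│ │ ┌─╴ │ │ └─────┤ ┌─┤
│ │ │   │ │       │ │ │
│ │ │ ╶─┴─┼─────╴ │ │ │
│ │ │     │       │ │ │
├─┘ ├───┐ ╵ ┌─┬───┤ │ │
│   │   │   │ │   │ │ │
│ ┌─┘ ╷ ├───┘ ╵ ╷ ╵ │ │
│ │   │ │       │   │ │
│ ╵ ┌─┤ ├─────┬─┤ ╶─┘ │
│   │ │ │     │ │     │
│ ╶─┘ │ ╵ ╶─┐ ╵ ├───╴ │
│     │     │   │     │
└─────┴─────┴───┴─────┘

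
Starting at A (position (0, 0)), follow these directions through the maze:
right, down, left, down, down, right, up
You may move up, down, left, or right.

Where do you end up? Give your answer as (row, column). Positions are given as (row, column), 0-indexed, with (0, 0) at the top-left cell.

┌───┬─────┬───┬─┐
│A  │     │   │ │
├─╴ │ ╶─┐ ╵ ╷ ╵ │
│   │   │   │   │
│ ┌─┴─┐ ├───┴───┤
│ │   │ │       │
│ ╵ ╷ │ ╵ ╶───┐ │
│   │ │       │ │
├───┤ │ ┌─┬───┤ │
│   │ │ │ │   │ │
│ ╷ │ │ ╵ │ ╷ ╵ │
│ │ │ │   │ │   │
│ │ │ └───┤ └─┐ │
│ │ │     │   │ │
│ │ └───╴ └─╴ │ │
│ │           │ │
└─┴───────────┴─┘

Following directions step by step:
Start: (0, 0)
  right: (0, 0) → (0, 1)
  down: (0, 1) → (1, 1)
  left: (1, 1) → (1, 0)
  down: (1, 0) → (2, 0)
  down: (2, 0) → (3, 0)
  right: (3, 0) → (3, 1)
  up: (3, 1) → (2, 1)
Final position: (2, 1)

Path taken:

┌───┬─────┬───┬─┐
│A ↓│     │   │ │
├─╴ │ ╶─┐ ╵ ╷ ╵ │
│↓ ↲│   │   │   │
│ ┌─┴─┐ ├───┴───┤
│↓│B  │ │       │
│ ╵ ╷ │ ╵ ╶───┐ │
│↳ ↑│ │       │ │
├───┤ │ ┌─┬───┤ │
│   │ │ │ │   │ │
│ ╷ │ │ ╵ │ ╷ ╵ │
│ │ │ │   │ │   │
│ │ │ └───┤ └─┐ │
│ │ │     │   │ │
│ │ └───╴ └─╴ │ │
│ │           │ │
└─┴───────────┴─┘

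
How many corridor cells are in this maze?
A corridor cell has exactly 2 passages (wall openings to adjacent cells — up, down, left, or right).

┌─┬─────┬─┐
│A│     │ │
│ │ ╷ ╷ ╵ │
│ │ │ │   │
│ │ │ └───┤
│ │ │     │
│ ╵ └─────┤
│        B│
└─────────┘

Counting cells with exactly 2 passages:
Total corridor cells: 14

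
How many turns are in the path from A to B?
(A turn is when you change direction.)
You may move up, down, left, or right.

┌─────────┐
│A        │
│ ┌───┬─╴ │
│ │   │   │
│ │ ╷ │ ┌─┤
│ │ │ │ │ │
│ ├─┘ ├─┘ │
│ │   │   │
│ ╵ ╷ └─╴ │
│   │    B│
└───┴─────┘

Directions: down, down, down, down, right, up, right, down, right, right
Number of turns: 5

Solution:

┌─────────┐
│A        │
│ ┌───┬─╴ │
│↓│   │   │
│ │ ╷ │ ┌─┤
│↓│ │ │ │ │
│ ├─┘ ├─┘ │
│↓│↱ ↓│   │
│ ╵ ╷ └─╴ │
│↳ ↑│↳ → B│
└───┴─────┘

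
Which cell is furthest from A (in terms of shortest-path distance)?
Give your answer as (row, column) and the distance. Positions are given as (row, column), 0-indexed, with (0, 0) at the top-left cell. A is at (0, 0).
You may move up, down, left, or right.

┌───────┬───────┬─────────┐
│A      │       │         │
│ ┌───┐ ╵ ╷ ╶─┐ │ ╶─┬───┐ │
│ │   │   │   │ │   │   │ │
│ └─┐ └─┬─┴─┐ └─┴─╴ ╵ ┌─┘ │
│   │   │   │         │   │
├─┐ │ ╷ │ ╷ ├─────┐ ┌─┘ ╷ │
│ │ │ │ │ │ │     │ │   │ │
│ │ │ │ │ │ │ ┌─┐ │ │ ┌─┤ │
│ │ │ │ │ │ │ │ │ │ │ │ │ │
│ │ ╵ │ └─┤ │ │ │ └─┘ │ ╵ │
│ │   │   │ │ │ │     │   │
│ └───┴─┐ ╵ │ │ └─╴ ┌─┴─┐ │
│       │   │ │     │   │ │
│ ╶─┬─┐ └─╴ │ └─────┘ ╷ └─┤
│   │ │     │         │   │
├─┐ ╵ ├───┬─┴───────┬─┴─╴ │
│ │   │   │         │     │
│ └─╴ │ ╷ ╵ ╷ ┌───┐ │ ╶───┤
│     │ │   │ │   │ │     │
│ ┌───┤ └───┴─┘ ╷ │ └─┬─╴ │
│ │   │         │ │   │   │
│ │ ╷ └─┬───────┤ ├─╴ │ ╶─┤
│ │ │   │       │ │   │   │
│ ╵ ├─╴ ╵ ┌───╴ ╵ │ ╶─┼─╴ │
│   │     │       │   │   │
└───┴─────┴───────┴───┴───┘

Computing BFS distances from A to all cells:
Furthest cell: (12, 10)
Distance: 74 steps

Path from A to the furthest cell:

┌───────┬───────┬─────────┐
│A      │       │         │
│ ┌───┐ ╵ ╷ ╶─┐ │ ╶─┬───┐ │
│↓│   │   │   │ │   │   │ │
│ └─┐ └─┬─┴─┐ └─┴─╴ ╵ ┌─┘ │
│↳ ↓│↱ ↓│   │         │   │
├─┐ │ ╷ │ ╷ ├─────┐ ┌─┘ ╷ │
│ │↓│↑│↓│ │ │     │ │   │ │
│ │ │ │ │ │ │ ┌─┐ │ │ ┌─┤ │
│ │↓│↑│↓│ │ │ │ │ │ │ │ │ │
│ │ ╵ │ └─┤ │ │ │ └─┘ │ ╵ │
│ │↳ ↑│↳ ↓│ │ │ │     │   │
│ └───┴─┐ ╵ │ │ └─╴ ┌─┴─┐ │
│↓ ← ← ↰│↳ ↓│ │     │   │ │
│ ╶─┬─┐ └─╴ │ └─────┘ ╷ └─┤
│↳ ↓│ │↑ ← ↲│         │   │
├─┐ ╵ ├───┬─┴───────┬─┴─╴ │
│ │↳ ↓│↱ ↓│↱ → → → ↓│     │
│ └─╴ │ ╷ ╵ ╷ ┌───┐ │ ╶───┤
│↓ ← ↲│↑│↳ ↑│ │↓ ↰│↓│     │
│ ┌───┤ └───┴─┘ ╷ │ └─┬─╴ │
│↓│↱ ↓│↑ ← ← ← ↲│↑│↳ ↓│   │
│ │ ╷ └─┬───────┤ ├─╴ │ ╶─┤
│↓│↑│↳ ↓│↱ → → ↓│↑│↓ ↲│   │
│ ╵ ├─╴ ╵ ┌───╴ ╵ │ ╶─┼─╴ │
│↳ ↑│  ↳ ↑│    ↳ ↑│↳ B│   │
└───┴─────┴───────┴───┴───┘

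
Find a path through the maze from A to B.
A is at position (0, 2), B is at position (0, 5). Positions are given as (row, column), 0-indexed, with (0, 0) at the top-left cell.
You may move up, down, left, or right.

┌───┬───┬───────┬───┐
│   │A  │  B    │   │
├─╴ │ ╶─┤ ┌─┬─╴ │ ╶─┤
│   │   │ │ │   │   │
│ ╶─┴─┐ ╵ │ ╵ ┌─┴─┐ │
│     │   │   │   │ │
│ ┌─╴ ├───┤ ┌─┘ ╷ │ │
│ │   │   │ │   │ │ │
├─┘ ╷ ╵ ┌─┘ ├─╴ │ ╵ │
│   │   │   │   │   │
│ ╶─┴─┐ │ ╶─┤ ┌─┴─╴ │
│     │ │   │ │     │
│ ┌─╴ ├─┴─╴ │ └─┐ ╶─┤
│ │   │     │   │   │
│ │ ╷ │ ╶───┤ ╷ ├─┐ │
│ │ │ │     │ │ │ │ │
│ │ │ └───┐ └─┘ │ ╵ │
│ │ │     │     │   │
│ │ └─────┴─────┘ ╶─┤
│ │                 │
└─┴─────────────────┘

Finding the shortest path from (0, 2) to (0, 5):
Path length: 7 steps
Directions: down → right → down → right → up → up → right

Solution:

┌───┬───┬───────┬───┐
│   │A  │↱ B    │   │
├─╴ │ ╶─┤ ┌─┬─╴ │ ╶─┤
│   │↳ ↓│↑│ │   │   │
│ ╶─┴─┐ ╵ │ ╵ ┌─┴─┐ │
│     │↳ ↑│   │   │ │
│ ┌─╴ ├───┤ ┌─┘ ╷ │ │
│ │   │   │ │   │ │ │
├─┘ ╷ ╵ ┌─┘ ├─╴ │ ╵ │
│   │   │   │   │   │
│ ╶─┴─┐ │ ╶─┤ ┌─┴─╴ │
│     │ │   │ │     │
│ ┌─╴ ├─┴─╴ │ └─┐ ╶─┤
│ │   │     │   │   │
│ │ ╷ │ ╶───┤ ╷ ├─┐ │
│ │ │ │     │ │ │ │ │
│ │ │ └───┐ └─┘ │ ╵ │
│ │ │     │     │   │
│ │ └─────┴─────┘ ╶─┤
│ │                 │
└─┴─────────────────┘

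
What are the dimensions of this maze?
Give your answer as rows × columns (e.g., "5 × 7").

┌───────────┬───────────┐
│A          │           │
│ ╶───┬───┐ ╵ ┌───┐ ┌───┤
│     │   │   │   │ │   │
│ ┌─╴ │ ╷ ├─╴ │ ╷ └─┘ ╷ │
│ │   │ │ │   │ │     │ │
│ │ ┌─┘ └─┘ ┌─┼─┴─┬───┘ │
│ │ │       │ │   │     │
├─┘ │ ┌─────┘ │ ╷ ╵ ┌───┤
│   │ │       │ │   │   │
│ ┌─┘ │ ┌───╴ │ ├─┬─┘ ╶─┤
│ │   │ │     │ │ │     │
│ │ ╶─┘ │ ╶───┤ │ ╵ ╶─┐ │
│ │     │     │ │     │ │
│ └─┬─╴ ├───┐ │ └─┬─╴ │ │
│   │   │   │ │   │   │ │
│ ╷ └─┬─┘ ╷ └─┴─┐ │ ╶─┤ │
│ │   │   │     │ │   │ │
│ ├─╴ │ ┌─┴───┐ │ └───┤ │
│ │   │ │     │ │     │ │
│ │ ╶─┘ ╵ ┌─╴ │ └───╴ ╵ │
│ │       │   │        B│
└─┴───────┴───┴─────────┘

Counting the maze dimensions:
Rows (vertical): 11
Columns (horizontal): 12
Dimensions: 11 × 12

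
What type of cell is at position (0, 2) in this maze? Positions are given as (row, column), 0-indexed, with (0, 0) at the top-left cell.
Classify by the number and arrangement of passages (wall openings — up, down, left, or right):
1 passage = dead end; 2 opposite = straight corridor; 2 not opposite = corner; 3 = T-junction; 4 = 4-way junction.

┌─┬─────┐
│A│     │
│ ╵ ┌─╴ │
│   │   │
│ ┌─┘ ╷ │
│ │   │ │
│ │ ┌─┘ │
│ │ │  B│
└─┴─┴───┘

Checking cell at (0, 2):
Number of passages: 2
Cell type: straight corridor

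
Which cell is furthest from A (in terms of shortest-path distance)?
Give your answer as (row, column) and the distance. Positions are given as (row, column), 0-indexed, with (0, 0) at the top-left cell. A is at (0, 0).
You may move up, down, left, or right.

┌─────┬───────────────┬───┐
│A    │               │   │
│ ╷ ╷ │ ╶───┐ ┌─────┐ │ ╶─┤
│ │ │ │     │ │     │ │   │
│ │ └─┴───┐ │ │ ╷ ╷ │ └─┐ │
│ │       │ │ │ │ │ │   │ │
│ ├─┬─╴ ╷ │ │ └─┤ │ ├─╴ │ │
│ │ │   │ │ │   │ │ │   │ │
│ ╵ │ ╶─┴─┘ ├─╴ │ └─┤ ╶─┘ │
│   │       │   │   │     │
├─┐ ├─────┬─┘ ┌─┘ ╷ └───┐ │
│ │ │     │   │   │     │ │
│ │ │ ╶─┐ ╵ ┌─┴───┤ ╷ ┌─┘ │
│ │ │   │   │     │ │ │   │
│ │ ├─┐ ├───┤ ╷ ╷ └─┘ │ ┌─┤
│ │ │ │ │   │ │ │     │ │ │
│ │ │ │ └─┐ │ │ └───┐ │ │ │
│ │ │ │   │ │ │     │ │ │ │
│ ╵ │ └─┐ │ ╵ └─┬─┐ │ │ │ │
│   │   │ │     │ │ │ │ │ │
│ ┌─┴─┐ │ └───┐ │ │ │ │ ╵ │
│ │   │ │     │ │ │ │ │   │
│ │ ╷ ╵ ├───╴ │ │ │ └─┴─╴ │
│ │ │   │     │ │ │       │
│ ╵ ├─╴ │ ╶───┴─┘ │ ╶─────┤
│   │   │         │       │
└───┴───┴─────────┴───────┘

Computing BFS distances from A to all cells:
Furthest cell: (3, 9)
Distance: 66 steps

Path from A to the furthest cell:

┌─────┬───────────────┬───┐
│A ↓  │↱ → → → → → → ↓│   │
│ ╷ ╷ │ ╶───┐ ┌─────┐ │ ╶─┤
│ │↓│ │↑ ← ↰│ │  ↱ ↓│↓│   │
│ │ └─┴───┐ │ │ ╷ ╷ │ └─┐ │
│ │↳ → ↓  │↑│ │ │↑│↓│↳ ↓│ │
│ ├─┬─╴ ╷ │ │ └─┤ │ ├─╴ │ │
│ │ │↓ ↲│ │↑│   │↑│B│↓ ↲│ │
│ ╵ │ ╶─┴─┘ ├─╴ │ └─┤ ╶─┘ │
│   │↳ → → ↑│   │↑ ↰│↳ → ↓│
├─┐ ├─────┬─┘ ┌─┘ ╷ └───┐ │
│ │ │     │   │   │↑ ↰  │↓│
│ │ │ ╶─┐ ╵ ┌─┴───┤ ╷ ┌─┘ │
│ │ │   │   │  ↱ ↓│ │↑│↓ ↲│
│ │ ├─┐ ├───┤ ╷ ╷ └─┘ │ ┌─┤
│ │ │ │ │   │ │↑│↳ → ↑│↓│ │
│ │ │ │ └─┐ │ │ └───┐ │ │ │
│ │ │ │   │ │ │↑ ← ↰│ │↓│ │
│ ╵ │ └─┐ │ ╵ └─┬─┐ │ │ │ │
│   │   │ │     │ │↑│ │↓│ │
│ ┌─┴─┐ │ └───┐ │ │ │ │ ╵ │
│ │   │ │     │ │ │↑│ │↳ ↓│
│ │ ╷ ╵ ├───╴ │ │ │ └─┴─╴ │
│ │ │   │     │ │ │↑ ← ← ↲│
│ ╵ ├─╴ │ ╶───┴─┘ │ ╶─────┤
│   │   │         │       │
└───┴───┴─────────┴───────┘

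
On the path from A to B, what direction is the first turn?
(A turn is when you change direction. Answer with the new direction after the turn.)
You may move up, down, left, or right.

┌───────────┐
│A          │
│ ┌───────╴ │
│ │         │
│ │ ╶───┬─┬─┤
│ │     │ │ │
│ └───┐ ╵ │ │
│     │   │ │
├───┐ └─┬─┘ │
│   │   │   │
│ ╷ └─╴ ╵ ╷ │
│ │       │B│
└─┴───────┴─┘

Directions: down, down, down, right, right, down, right, down, right, up, right, down
First turn direction: right

Solution:

┌───────────┐
│A          │
│ ┌───────╴ │
│↓│         │
│ │ ╶───┬─┬─┤
│↓│     │ │ │
│ └───┐ ╵ │ │
│↳ → ↓│   │ │
├───┐ └─┬─┘ │
│   │↳ ↓│↱ ↓│
│ ╷ └─╴ ╵ ╷ │
│ │    ↳ ↑│B│
└─┴───────┴─┘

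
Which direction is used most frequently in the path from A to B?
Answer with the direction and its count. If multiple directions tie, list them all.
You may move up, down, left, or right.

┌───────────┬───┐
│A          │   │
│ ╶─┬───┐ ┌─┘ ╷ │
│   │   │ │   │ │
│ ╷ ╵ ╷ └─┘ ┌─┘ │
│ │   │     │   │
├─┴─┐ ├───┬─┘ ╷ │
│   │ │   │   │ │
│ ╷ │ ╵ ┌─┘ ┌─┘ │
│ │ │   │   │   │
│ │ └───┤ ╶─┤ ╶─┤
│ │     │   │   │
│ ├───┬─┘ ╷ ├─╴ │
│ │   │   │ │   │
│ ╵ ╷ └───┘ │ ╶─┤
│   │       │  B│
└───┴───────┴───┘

Directions: down, right, down, right, up, right, down, right, right, up, right, up, right, down, down, down, down, left, down, right, down, left, down, right
Counts: {'down': 10, 'right': 9, 'up': 3, 'left': 2}
Most common: down (10 times)

Solution:

┌───────────┬───┐
│A          │↱ ↓│
│ ╶─┬───┐ ┌─┘ ╷ │
│↳ ↓│↱ ↓│ │↱ ↑│↓│
│ ╷ ╵ ╷ └─┘ ┌─┘ │
│ │↳ ↑│↳ → ↑│  ↓│
├─┴─┐ ├───┬─┘ ╷ │
│   │ │   │   │↓│
│ ╷ │ ╵ ┌─┘ ┌─┘ │
│ │ │   │   │↓ ↲│
│ │ └───┤ ╶─┤ ╶─┤
│ │     │   │↳ ↓│
│ ├───┬─┘ ╷ ├─╴ │
│ │   │   │ │↓ ↲│
│ ╵ ╷ └───┘ │ ╶─┤
│   │       │↳ B│
└───┴───────┴───┘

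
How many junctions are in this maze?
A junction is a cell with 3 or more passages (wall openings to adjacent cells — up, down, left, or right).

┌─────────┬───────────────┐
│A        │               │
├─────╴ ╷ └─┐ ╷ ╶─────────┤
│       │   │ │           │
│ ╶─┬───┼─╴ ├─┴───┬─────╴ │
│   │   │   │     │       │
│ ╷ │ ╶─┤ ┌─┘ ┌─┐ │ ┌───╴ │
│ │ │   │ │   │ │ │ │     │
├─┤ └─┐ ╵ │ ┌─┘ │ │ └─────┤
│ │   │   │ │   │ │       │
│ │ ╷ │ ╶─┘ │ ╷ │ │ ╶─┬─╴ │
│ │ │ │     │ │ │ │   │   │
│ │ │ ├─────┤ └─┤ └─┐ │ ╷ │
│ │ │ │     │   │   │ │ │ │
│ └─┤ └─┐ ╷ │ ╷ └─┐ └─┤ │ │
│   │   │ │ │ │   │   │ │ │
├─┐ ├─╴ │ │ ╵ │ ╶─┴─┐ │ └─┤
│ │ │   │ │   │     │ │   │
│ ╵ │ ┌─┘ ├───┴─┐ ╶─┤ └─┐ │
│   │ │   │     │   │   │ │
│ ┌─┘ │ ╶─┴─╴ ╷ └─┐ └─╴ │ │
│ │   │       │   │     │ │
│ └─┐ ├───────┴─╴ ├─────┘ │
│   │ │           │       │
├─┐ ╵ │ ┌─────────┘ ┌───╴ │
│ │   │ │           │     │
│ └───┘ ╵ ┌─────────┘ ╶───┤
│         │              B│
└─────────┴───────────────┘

Checking each cell for number of passages:

Junctions found (3+ passages):
  (0, 3): 3 passages
  (0, 6): 3 passages
  (0, 7): 3 passages
  (2, 0): 3 passages
  (2, 12): 3 passages
  (4, 1): 3 passages
  (4, 3): 3 passages
  (4, 7): 3 passages
  (4, 9): 3 passages
  (5, 12): 3 passages
  (6, 4): 3 passages
  (6, 6): 3 passages
  (7, 7): 3 passages
  (8, 8): 3 passages
  (9, 0): 3 passages
  (9, 6): 3 passages
  (10, 2): 3 passages
  (11, 12): 3 passages
  (13, 3): 3 passages
  (13, 10): 3 passages
Total junctions: 20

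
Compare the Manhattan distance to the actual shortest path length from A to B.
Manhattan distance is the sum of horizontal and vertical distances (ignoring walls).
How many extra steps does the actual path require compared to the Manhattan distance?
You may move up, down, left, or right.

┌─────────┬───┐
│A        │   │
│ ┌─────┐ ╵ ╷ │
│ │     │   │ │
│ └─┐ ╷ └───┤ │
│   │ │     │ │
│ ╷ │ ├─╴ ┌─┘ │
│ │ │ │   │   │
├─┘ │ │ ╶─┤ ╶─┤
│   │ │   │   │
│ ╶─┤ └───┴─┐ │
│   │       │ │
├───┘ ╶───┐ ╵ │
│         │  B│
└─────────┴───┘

Manhattan distance: |6 - 0| + |6 - 0| = 12
Actual path length: 16
Extra steps: 16 - 12 = 4

Solution:

┌─────────┬───┐
│A → → → ↓│↱ ↓│
│ ┌─────┐ ╵ ╷ │
│ │     │↳ ↑│↓│
│ └─┐ ╷ └───┤ │
│   │ │     │↓│
│ ╷ │ ├─╴ ┌─┘ │
│ │ │ │   │↓ ↲│
├─┘ │ │ ╶─┤ ╶─┤
│   │ │   │↳ ↓│
│ ╶─┤ └───┴─┐ │
│   │       │↓│
├───┘ ╶───┐ ╵ │
│         │  B│
└─────────┴───┘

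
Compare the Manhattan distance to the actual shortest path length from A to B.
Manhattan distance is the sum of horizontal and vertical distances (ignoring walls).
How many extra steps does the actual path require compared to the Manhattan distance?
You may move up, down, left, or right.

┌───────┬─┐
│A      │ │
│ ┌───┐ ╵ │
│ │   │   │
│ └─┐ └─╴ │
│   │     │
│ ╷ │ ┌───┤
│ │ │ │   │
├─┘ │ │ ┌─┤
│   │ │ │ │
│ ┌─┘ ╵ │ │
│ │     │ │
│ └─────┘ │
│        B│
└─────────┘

Manhattan distance: |6 - 0| + |4 - 0| = 10
Actual path length: 12
Extra steps: 12 - 10 = 2

Solution:

┌───────┬─┐
│A      │ │
│ ┌───┐ ╵ │
│↓│   │   │
│ └─┐ └─╴ │
│↳ ↓│     │
│ ╷ │ ┌───┤
│ │↓│ │   │
├─┘ │ │ ┌─┤
│↓ ↲│ │ │ │
│ ┌─┘ ╵ │ │
│↓│     │ │
│ └─────┘ │
│↳ → → → B│
└─────────┘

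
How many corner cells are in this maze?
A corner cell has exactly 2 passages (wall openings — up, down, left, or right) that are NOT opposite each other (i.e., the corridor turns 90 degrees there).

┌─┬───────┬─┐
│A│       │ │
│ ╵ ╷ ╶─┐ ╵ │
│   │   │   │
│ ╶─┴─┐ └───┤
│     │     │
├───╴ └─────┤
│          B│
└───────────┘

Counting corner cells (2 non-opposite passages):
Total corners: 10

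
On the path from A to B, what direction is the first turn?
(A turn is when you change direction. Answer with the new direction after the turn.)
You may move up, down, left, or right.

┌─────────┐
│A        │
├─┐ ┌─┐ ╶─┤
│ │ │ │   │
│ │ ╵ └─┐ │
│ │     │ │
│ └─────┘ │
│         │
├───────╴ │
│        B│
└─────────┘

Directions: right, right, right, down, right, down, down, down
First turn direction: down

Solution:

┌─────────┐
│A → → ↓  │
├─┐ ┌─┐ ╶─┤
│ │ │ │↳ ↓│
│ │ ╵ └─┐ │
│ │     │↓│
│ └─────┘ │
│        ↓│
├───────╴ │
│        B│
└─────────┘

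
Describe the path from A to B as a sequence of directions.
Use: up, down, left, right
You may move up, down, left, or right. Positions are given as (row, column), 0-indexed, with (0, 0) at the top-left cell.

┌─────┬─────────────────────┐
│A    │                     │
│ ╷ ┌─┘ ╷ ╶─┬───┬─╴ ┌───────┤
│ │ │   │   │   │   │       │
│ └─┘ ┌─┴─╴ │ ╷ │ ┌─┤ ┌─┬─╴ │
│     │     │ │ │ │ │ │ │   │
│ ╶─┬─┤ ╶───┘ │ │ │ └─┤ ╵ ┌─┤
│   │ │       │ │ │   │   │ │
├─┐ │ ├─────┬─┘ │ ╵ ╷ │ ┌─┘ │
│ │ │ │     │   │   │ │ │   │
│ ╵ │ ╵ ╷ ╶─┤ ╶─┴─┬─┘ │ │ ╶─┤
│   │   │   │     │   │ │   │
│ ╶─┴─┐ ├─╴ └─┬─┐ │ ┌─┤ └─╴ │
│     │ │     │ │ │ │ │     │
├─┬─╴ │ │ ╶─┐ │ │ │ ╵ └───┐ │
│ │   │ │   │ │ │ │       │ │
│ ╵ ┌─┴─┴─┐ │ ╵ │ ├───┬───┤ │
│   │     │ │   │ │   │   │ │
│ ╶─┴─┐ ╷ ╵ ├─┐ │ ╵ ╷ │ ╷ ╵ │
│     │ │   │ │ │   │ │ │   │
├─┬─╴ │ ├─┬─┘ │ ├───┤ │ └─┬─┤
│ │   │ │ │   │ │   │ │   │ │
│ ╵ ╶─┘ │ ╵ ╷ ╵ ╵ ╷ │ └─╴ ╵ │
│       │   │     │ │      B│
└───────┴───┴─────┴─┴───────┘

Finding the path and converting it to directions:
Path through cells: (0,0) → (1,0) → (2,0) → (2,1) → (2,2) → (1,2) → (1,3) → (0,3) → (0,4) → (1,4) → (1,5) → (2,5) → (2,4) → (2,3) → (3,3) → (3,4) → (3,5) → (3,6) → (2,6) → (1,6) → (1,7) → (2,7) → (3,7) → (4,7) → (4,6) → (5,6) → (5,7) → (5,8) → (6,8) → (7,8) → (8,8) → (9,8) → (9,9) → (8,9) → (8,10) → (9,10) → (10,10) → (11,10) → (11,11) → (11,12) → (11,13)
Directions: down, down, right, right, up, right, up, right, down, right, down, left, left, down, right, right, right, up, up, right, down, down, down, left, down, right, right, down, down, down, down, right, up, right, down, down, down, right, right, right

Solution:

┌─────┬─────────────────────┐
│A    │↱ ↓                  │
│ ╷ ┌─┘ ╷ ╶─┬───┬─╴ ┌───────┤
│↓│ │↱ ↑│↳ ↓│↱ ↓│   │       │
│ └─┘ ┌─┴─╴ │ ╷ │ ┌─┤ ┌─┬─╴ │
│↳ → ↑│↓ ← ↲│↑│↓│ │ │ │ │   │
│ ╶─┬─┤ ╶───┘ │ │ │ └─┤ ╵ ┌─┤
│   │ │↳ → → ↑│↓│ │   │   │ │
├─┐ │ ├─────┬─┘ │ ╵ ╷ │ ┌─┘ │
│ │ │ │     │↓ ↲│   │ │ │   │
│ ╵ │ ╵ ╷ ╶─┤ ╶─┴─┬─┘ │ │ ╶─┤
│   │   │   │↳ → ↓│   │ │   │
│ ╶─┴─┐ ├─╴ └─┬─┐ │ ┌─┤ └─╴ │
│     │ │     │ │↓│ │ │     │
├─┬─╴ │ │ ╶─┐ │ │ │ ╵ └───┐ │
│ │   │ │   │ │ │↓│       │ │
│ ╵ ┌─┴─┴─┐ │ ╵ │ ├───┬───┤ │
│   │     │ │   │↓│↱ ↓│   │ │
│ ╶─┴─┐ ╷ ╵ ├─┐ │ ╵ ╷ │ ╷ ╵ │
│     │ │   │ │ │↳ ↑│↓│ │   │
├─┬─╴ │ ├─┬─┘ │ ├───┤ │ └─┬─┤
│ │   │ │ │   │ │   │↓│   │ │
│ ╵ ╶─┘ │ ╵ ╷ ╵ ╵ ╷ │ └─╴ ╵ │
│       │   │     │ │↳ → → B│
└───────┴───┴─────┴─┴───────┘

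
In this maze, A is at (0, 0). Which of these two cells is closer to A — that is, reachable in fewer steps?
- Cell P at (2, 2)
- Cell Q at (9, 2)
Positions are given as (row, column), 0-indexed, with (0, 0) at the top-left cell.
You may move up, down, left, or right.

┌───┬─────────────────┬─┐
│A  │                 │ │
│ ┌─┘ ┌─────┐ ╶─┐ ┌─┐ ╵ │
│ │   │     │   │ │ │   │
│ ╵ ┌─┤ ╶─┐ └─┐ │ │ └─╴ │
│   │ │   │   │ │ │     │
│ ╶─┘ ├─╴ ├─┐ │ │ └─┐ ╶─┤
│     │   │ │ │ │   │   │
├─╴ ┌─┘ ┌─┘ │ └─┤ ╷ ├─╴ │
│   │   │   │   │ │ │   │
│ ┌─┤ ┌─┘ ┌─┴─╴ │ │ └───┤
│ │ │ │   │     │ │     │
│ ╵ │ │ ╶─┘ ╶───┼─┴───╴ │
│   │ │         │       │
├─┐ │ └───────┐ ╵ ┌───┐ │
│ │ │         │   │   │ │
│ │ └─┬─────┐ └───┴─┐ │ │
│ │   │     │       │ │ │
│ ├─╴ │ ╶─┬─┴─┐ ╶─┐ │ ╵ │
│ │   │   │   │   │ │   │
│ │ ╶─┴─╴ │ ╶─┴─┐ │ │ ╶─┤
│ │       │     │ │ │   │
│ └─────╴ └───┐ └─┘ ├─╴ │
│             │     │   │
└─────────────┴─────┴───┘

Shortest path A → P at (2, 2): 6 steps
Shortest path A → Q at (9, 2): 13 steps

P is closer (6 steps vs 13 steps).

Path to P:

┌───┬─────────────────┬─┐
│A  │                 │ │
│ ┌─┘ ┌─────┐ ╶─┐ ┌─┐ ╵ │
│↓│   │     │   │ │ │   │
│ ╵ ┌─┤ ╶─┐ └─┐ │ │ └─╴ │
│↓  │P│   │   │ │ │     │
│ ╶─┘ ├─╴ ├─┐ │ │ └─┐ ╶─┤
│↳ → ↑│   │ │ │ │   │   │
├─╴ ┌─┘ ┌─┘ │ └─┤ ╷ ├─╴ │
│   │   │   │   │ │ │   │
│ ┌─┤ ┌─┘ ┌─┴─╴ │ │ └───┤
│ │ │ │   │     │ │     │
│ ╵ │ │ ╶─┘ ╶───┼─┴───╴ │
│   │ │         │       │
├─┐ │ └───────┐ ╵ ┌───┐ │
│ │ │         │   │   │ │
│ │ └─┬─────┐ └───┴─┐ │ │
│ │   │     │       │ │ │
│ ├─╴ │ ╶─┬─┴─┐ ╶─┐ │ ╵ │
│ │   │   │   │   │ │   │
│ │ ╶─┴─╴ │ ╶─┴─┐ │ │ ╶─┤
│ │       │     │ │ │   │
│ └─────╴ └───┐ └─┘ ├─╴ │
│             │     │   │
└─────────────┴─────┴───┘

Path to Q:

┌───┬─────────────────┬─┐
│A  │                 │ │
│ ┌─┘ ┌─────┐ ╶─┐ ┌─┐ ╵ │
│↓│   │     │   │ │ │   │
│ ╵ ┌─┤ ╶─┐ └─┐ │ │ └─╴ │
│↓  │ │   │   │ │ │     │
│ ╶─┘ ├─╴ ├─┐ │ │ └─┐ ╶─┤
│↳ ↓  │   │ │ │ │   │   │
├─╴ ┌─┘ ┌─┘ │ └─┤ ╷ ├─╴ │
│↓ ↲│   │   │   │ │ │   │
│ ┌─┤ ┌─┘ ┌─┴─╴ │ │ └───┤
│↓│ │ │   │     │ │     │
│ ╵ │ │ ╶─┘ ╶───┼─┴───╴ │
│↳ ↓│ │         │       │
├─┐ │ └───────┐ ╵ ┌───┐ │
│ │↓│         │   │   │ │
│ │ └─┬─────┐ └───┴─┐ │ │
│ │↳ ↓│     │       │ │ │
│ ├─╴ │ ╶─┬─┴─┐ ╶─┐ │ ╵ │
│ │  Q│   │   │   │ │   │
│ │ ╶─┴─╴ │ ╶─┴─┐ │ │ ╶─┤
│ │       │     │ │ │   │
│ └─────╴ └───┐ └─┘ ├─╴ │
│             │     │   │
└─────────────┴─────┴───┘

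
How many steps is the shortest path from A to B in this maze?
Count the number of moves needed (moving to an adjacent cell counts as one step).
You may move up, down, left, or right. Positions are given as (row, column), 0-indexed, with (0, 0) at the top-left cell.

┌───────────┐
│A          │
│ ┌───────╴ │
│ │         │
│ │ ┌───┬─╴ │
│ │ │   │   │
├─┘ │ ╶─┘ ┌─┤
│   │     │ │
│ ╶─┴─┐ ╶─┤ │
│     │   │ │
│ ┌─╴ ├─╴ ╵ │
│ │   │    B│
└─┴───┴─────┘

Using BFS to find shortest path:
Start: (0, 0), End: (5, 5)
Path found:
(0,0) → (0,1) → (0,2) → (0,3) → (0,4) → (0,5) → (1,5) → (2,5) → (2,4) → (3,4) → (3,3) → (4,3) → (4,4) → (5,4) → (5,5)
Number of steps: 14

Solution:

┌───────────┐
│A → → → → ↓│
│ ┌───────╴ │
│ │        ↓│
│ │ ┌───┬─╴ │
│ │ │   │↓ ↲│
├─┘ │ ╶─┘ ┌─┤
│   │  ↓ ↲│ │
│ ╶─┴─┐ ╶─┤ │
│     │↳ ↓│ │
│ ┌─╴ ├─╴ ╵ │
│ │   │  ↳ B│
└─┴───┴─────┘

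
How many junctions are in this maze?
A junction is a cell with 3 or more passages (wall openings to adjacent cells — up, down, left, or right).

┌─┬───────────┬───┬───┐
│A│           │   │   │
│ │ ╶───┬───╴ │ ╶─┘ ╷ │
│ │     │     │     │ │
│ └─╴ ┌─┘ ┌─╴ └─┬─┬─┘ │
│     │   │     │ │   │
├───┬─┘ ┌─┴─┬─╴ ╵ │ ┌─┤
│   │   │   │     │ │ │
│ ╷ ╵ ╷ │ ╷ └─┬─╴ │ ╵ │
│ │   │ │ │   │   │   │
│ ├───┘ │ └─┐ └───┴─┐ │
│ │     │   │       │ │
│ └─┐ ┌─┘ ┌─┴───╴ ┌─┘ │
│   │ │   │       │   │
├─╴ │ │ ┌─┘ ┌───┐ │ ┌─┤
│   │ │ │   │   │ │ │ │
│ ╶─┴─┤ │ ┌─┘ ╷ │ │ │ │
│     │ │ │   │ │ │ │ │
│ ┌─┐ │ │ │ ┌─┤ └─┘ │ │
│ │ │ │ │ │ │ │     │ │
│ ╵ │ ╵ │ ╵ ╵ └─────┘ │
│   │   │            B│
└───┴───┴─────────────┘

Checking each cell for number of passages:

Junctions found (3+ passages):
  (1, 2): 3 passages
  (1, 6): 3 passages
  (2, 6): 3 passages
  (3, 3): 3 passages
  (3, 7): 3 passages
  (3, 8): 3 passages
  (4, 10): 3 passages
  (5, 2): 3 passages
  (5, 4): 3 passages
  (5, 8): 3 passages
  (6, 8): 3 passages
  (8, 0): 3 passages
  (10, 5): 3 passages
  (10, 6): 3 passages
Total junctions: 14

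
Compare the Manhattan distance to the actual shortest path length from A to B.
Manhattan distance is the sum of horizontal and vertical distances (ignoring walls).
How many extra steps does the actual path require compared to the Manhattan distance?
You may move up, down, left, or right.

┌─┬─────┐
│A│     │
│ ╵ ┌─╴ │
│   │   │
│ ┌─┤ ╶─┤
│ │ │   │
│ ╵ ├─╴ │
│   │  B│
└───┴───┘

Manhattan distance: |3 - 0| + |3 - 0| = 6
Actual path length: 10
Extra steps: 10 - 6 = 4

Solution:

┌─┬─────┐
│A│↱ → ↓│
│ ╵ ┌─╴ │
│↳ ↑│↓ ↲│
│ ┌─┤ ╶─┤
│ │ │↳ ↓│
│ ╵ ├─╴ │
│   │  B│
└───┴───┘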